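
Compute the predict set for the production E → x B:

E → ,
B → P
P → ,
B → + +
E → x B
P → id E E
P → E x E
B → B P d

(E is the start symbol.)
{ 'x' }

PREDICT(E → x B) = (FIRST(RHS) \ {ε}) ∪ (FOLLOW(E) if ε ∈ FIRST(RHS), i.e. RHS ⇒* ε)
FIRST(x B) = { 'x' }
ε ∉ FIRST(x B), so FOLLOW(E) is not added.
PREDICT(E → x B) = { 'x' }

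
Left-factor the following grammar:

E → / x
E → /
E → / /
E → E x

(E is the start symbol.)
Left-factoring transforms A → αβ₁ | αβ₂ into A → αA' and A' → β₁ | β₂
(α is the longest common prefix among the alternatives). Repeat until
no nonterminal has two alternatives with a common prefix.

Round 1: E has alternatives sharing prefix '/'. Introduce E': E → / E'
  Add: E' → x
  Add: E' → ε
  Add: E' → /

No remaining common prefixes — done.

Resulting grammar:
E → / E'
E' → x
E' → ε
E' → /
E → E x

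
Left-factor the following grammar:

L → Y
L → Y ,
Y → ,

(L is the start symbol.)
L → Y L'
L' → ε
L' → ,
Y → ,

Left-factoring transforms A → αβ₁ | αβ₂ into A → αA' and A' → β₁ | β₂
(α is the longest common prefix among the alternatives). Repeat until
no nonterminal has two alternatives with a common prefix.

Round 1: L has alternatives sharing prefix 'Y'. Introduce L': L → Y L'
  Add: L' → ε
  Add: L' → ,

No remaining common prefixes — done.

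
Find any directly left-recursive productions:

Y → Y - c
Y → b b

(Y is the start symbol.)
Yes, Y is left-recursive

Direct left recursion occurs when N → N α for some non-terminal N (the right-hand side begins with the left-hand side itself).

Y → Y - c: LEFT RECURSIVE (starts with Y)
Y → b b: starts with b

The grammar has direct left recursion on: Y.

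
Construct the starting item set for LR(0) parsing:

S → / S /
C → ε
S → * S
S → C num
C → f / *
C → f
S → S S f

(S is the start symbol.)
First, augment the grammar with S' → S
I₀ = CLOSURE({ [S' → . S] }):
  [S' → . S] has the dot before S: add [S → . / S /], [S → . * S], [S → . C num], [S → . S S f]
  [S → . C num] has the dot before C: add [C → .], [C → . f / *], [C → . f]
No further items can be added.

I₀ = { [C → . f / *], [C → . f], [C → .], [S → . * S], [S → . / S /], [S → . C num], [S → . S S f], [S' → . S] }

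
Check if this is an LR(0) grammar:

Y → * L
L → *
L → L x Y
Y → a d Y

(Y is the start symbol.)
A grammar is LR(0) if no state in the canonical LR(0) collection has:
  - both a shift item (dot before a terminal) and a complete item (shift-reduce conflict), or
  - two or more complete items (reduce-reduce conflict; the accept item [Y' → Y .] counts as a complete item here).

Augment with Y' → Y and build the canonical LR(0) collection (I0 = CLOSURE({[Y' → . Y]}), then GOTO on every symbol after a dot until no new states appear). It has 10 states:
  I0: { [Y → . * L], [Y → . a d Y], [Y' → . Y] }  — shift
  I1: { [L → . *], [L → . L x Y], [Y → * . L] }  — shift
  I2: { [Y' → Y .] }  — accept
  I3: { [Y → a . d Y] }  — shift
  I4: { [Y → . * L], [Y → . a d Y], [Y → a d . Y] }  — shift
  I5: { [Y → a d Y .] }  — reduce
  I6: { [L → * .] }  — reduce
  I7: { [L → L . x Y], [Y → * L .] }  — shift, reduce
  I8: { [L → L x . Y], [Y → . * L], [Y → . a d Y] }  — shift
  I9: { [L → L x Y .] }  — reduce

Conflict in state I7:
  Shift-reduce conflict between [Y → * L .] and [L → L . x Y]
So the grammar is NOT LR(0).

Answer: No. Shift-reduce conflict between [Y → * L .] and [L → L . x Y]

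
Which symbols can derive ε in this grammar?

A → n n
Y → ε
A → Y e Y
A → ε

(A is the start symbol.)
{ 'A', 'Y' }

ε-productions: Y → ε, A → ε
So Y, A are immediately nullable.
Every non-terminal is now nullable.
Nullable = { 'A', 'Y' }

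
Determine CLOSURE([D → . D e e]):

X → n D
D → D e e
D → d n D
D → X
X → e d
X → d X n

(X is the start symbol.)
Start with: [D → . D e e]
  [D → . D e e] has the dot before D: add [D → . d n D], [D → . X]
  [D → . X] has the dot before X: add [X → . n D], [X → . e d], [X → . d X n]
No further items can be added.

CLOSURE = { [D → . D e e], [D → . X], [D → . d n D], [X → . d X n], [X → . e d], [X → . n D] }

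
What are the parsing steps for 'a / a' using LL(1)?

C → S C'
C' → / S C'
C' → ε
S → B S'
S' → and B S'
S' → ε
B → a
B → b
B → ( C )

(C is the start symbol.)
LL(1) parsing maintains a stack (initially the start symbol over $) and the input. At each step: if the stack top is a terminal, match it against the current input token; if it is a non-terminal N, replace it with the RHS of M[N, lookahead] (the unique production whose predict set contains the lookahead).

Stack is shown with the top on the left.

Stack      Input    Action
--------------------------
C $        a / a $  output C → S C'
S C' $     a / a $  output S → B S'
B S' C' $  a / a $  output B → a
a S' C' $  a / a $  match 'a'
S' C' $    / a $    output S' → ε
C' $       / a $    output C' → / S C'
/ S C' $   / a $    match '/'
S C' $     a $      output S → B S'
B S' C' $  a $      output B → a
a S' C' $  a $      match 'a'
S' C' $    $        output S' → ε
C' $       $        output C' → ε
$          $        accept

The string is accepted.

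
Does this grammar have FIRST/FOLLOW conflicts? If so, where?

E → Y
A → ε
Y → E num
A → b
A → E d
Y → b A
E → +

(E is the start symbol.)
A FIRST/FOLLOW conflict occurs when a non-terminal N has a nullable alternative N → β (β ⇒* ε) and another alternative N → α with FIRST(α) ∩ FOLLOW(N) ≠ ∅: on such a lookahead the parser cannot decide between expanding α and letting N vanish via β.

Nullable non-terminals: A.
FIRST sets used below: FIRST(E) = { '+', 'b' }

A: nullable alternative(s) A → ε; FOLLOW(A) = { $, 'd', 'num' }
  A → ε: FIRST \ {ε} = { } — this is the only nullable alternative, skip
  A → b: FIRST \ {ε} = { 'b' } — disjoint from FOLLOW(A)
  A → E d: FIRST \ {ε} = { '+', 'b' } — disjoint from FOLLOW(A)

E, Y have no nullable alternative, so no FIRST/FOLLOW check is needed there.

No FIRST/FOLLOW conflicts found.

Answer: No FIRST/FOLLOW conflicts.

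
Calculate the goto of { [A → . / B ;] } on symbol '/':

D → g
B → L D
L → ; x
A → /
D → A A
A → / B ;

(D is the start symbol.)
{ [A → / . B ;], [B → . L D], [L → . ; x] }

GOTO(I, '/') = CLOSURE({ [A → αX.β] : [A → α.Xβ] ∈ I, X = '/' })

Items with dot before '/', with the dot advanced:
  [A → . / B ;] → [A → / . B ;]
Closure of the advanced items:
  [A → / . B ;] has the dot before B: add [B → . L D]
  [B → . L D] has the dot before L: add [L → . ; x]

GOTO = { [A → / . B ;], [B → . L D], [L → . ; x] }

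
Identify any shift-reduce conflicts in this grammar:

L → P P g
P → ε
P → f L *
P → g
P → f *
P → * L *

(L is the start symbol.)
Yes — I0: [P → .] vs [P → . * L *]; I1: [P → .] vs [P → . * L *]; I3: [P → .] vs [P → . * L *]; I4: [P → .] vs [P → . * L *]; I6: [P → .] vs [P → . * L *]

A shift-reduce conflict occurs when an LR(0) state has both:
  - a complete (reduce) item [A → α .] (dot at the end), and
  - a shift item [B → β . c γ] (dot before a terminal).

Augment with L' → L and build the canonical LR(0) collection (I0 = CLOSURE({[L' → . L]}), then GOTO on every symbol after a dot until no new states appear). It has 13 states:
  I0: { [L → . P P g], [L' → . L], [P → . * L *], [P → . f *], [P → . f L *], [P → . g], [P → .] }  — shift, reduce
  I1: { [L → . P P g], [P → * . L *], [P → . * L *], [P → . f *], [P → . f L *], [P → . g], [P → .] }  — shift, reduce
  I2: { [L' → L .] }  — accept
  I3: { [L → P . P g], [P → . * L *], [P → . f *], [P → . f L *], [P → . g], [P → .] }  — shift, reduce
  I4: { [L → . P P g], [P → . * L *], [P → . f *], [P → . f L *], [P → . g], [P → .], [P → f . *], [P → f . L *] }  — shift, reduce
  I5: { [P → g .] }  — reduce
  I6: { [L → . P P g], [P → * . L *], [P → . * L *], [P → . f *], [P → . f L *], [P → . g], [P → .], [P → f * .] }  — shift, 2 reduces
  I7: { [P → f L . *] }  — shift
  I8: { [P → f L * .] }  — reduce
  I9: { [P → * L . *] }  — shift
  I10: { [P → * L * .] }  — reduce
  I11: { [L → P P . g] }  — shift
  I12: { [L → P P g .] }  — reduce

I0 contains reduce item [P → .] and shift items [P → . * L *], [P → . f *], [P → . f L *], [P → . g] — shift-reduce conflict.
I1 contains reduce item [P → .] and shift items [P → . * L *], [P → . f *], [P → . f L *], [P → . g] — shift-reduce conflict.
I3 contains reduce item [P → .] and shift items [P → . * L *], [P → . f *], [P → . f L *], [P → . g] — shift-reduce conflict.
I4 contains reduce item [P → .] and shift items [P → . * L *], [P → . f *], [P → f . *], [P → . f L *], [P → . g] — shift-reduce conflict.
I6 contains reduce items [P → .], [P → f * .] and shift items [P → . * L *], [P → . f *], [P → . f L *], [P → . g] — shift-reduce conflict.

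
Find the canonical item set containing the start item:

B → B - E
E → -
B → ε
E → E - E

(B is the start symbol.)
First, augment the grammar with B' → B
I₀ = CLOSURE({ [B' → . B] }):
  [B' → . B] has the dot before B: add [B → . B - E], [B → .]
No further items can be added.

I₀ = { [B → . B - E], [B → .], [B' → . B] }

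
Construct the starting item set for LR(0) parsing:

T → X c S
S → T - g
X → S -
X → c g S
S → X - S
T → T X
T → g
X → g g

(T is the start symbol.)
{ [S → . T - g], [S → . X - S], [T → . T X], [T → . X c S], [T → . g], [T' → . T], [X → . S -], [X → . c g S], [X → . g g] }

First, augment the grammar with T' → T
I₀ = CLOSURE({ [T' → . T] }):
  [T' → . T] has the dot before T: add [T → . X c S], [T → . T X], [T → . g]
  [T → . X c S] has the dot before X: add [X → . S -], [X → . c g S], [X → . g g]
  [X → . S -] has the dot before S: add [S → . T - g], [S → . X - S]
No further items can be added.

I₀ = { [S → . T - g], [S → . X - S], [T → . T X], [T → . X c S], [T → . g], [T' → . T], [X → . S -], [X → . c g S], [X → . g g] }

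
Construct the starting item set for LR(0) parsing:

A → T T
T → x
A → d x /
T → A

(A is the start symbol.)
First, augment the grammar with A' → A
I₀ = CLOSURE({ [A' → . A] }):
  [A' → . A] has the dot before A: add [A → . T T], [A → . d x /]
  [A → . T T] has the dot before T: add [T → . x], [T → . A]
No further items can be added.

I₀ = { [A → . T T], [A → . d x /], [A' → . A], [T → . A], [T → . x] }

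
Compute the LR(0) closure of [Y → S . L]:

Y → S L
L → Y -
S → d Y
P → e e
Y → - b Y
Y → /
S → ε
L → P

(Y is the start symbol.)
{ [L → . P], [L → . Y -], [P → . e e], [S → . d Y], [S → .], [Y → . - b Y], [Y → . /], [Y → . S L], [Y → S . L] }

Start with: [Y → S . L]
  [Y → S . L] has the dot before L: add [L → . Y -], [L → . P]
  [L → . Y -] has the dot before Y: add [Y → . S L], [Y → . - b Y], [Y → . /]
  [L → . P] has the dot before P: add [P → . e e]
  [Y → . S L] has the dot before S: add [S → . d Y], [S → .]
No further items can be added.

CLOSURE = { [L → . P], [L → . Y -], [P → . e e], [S → . d Y], [S → .], [Y → . - b Y], [Y → . /], [Y → . S L], [Y → S . L] }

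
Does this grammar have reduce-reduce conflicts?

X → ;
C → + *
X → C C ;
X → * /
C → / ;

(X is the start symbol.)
No reduce-reduce conflicts

A reduce-reduce conflict occurs when an LR(0) state has two complete items [A → α .] and [B → β .] — both call for a reduction, and with no lookahead the parser cannot choose between them.

Augment with X' → X and build the canonical LR(0) collection (I0 = CLOSURE({[X' → . X]}), then GOTO on every symbol after a dot until no new states appear). It has 12 states:
  I0: { [C → . + *], [C → . / ;], [X → . * /], [X → . ;], [X → . C C ;], [X' → . X] }  — shift
  I1: { [X → * . /] }  — shift
  I2: { [C → + . *] }  — shift
  I3: { [C → / . ;] }  — shift
  I4: { [X → ; .] }  — reduce
  I5: { [C → . + *], [C → . / ;], [X → C . C ;] }  — shift
  I6: { [X' → X .] }  — accept
  I7: { [X → C C . ;] }  — shift
  I8: { [X → C C ; .] }  — reduce
  I9: { [C → / ; .] }  — reduce
  I10: { [C → + * .] }  — reduce
  I11: { [X → * / .] }  — reduce

No state contains more than one complete item.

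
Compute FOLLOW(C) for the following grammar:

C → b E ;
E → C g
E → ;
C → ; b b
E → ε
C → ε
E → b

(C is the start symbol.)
C is the start symbol, so $ ∈ FOLLOW(C).
In E → C g: C is followed by g, add FIRST(g) \ {ε} = { 'g' }

Taking the union: FOLLOW(C) = { $, 'g' }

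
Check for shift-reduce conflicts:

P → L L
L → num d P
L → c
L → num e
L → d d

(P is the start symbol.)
No shift-reduce conflicts

A shift-reduce conflict occurs when an LR(0) state has both:
  - a complete (reduce) item [A → α .] (dot at the end), and
  - a shift item [B → β . c γ] (dot before a terminal).

Augment with P' → P and build the canonical LR(0) collection (I0 = CLOSURE({[P' → . P]}), then GOTO on every symbol after a dot until no new states appear). It has 11 states:
  I0: { [L → . c], [L → . d d], [L → . num d P], [L → . num e], [P → . L L], [P' → . P] }  — shift
  I1: { [L → . c], [L → . d d], [L → . num d P], [L → . num e], [P → L . L] }  — shift
  I2: { [P' → P .] }  — accept
  I3: { [L → c .] }  — reduce
  I4: { [L → d . d] }  — shift
  I5: { [L → num . d P], [L → num . e] }  — shift
  I6: { [L → . c], [L → . d d], [L → . num d P], [L → . num e], [L → num d . P], [P → . L L] }  — shift
  I7: { [L → num e .] }  — reduce
  I8: { [L → num d P .] }  — reduce
  I9: { [L → d d .] }  — reduce
  I10: { [P → L L .] }  — reduce

No state contains both a complete item and a shift item.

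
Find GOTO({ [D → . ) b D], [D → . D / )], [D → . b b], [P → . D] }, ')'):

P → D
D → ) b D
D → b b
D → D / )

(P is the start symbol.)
{ [D → ) . b D] }

GOTO(I, ')') = CLOSURE({ [A → αX.β] : [A → α.Xβ] ∈ I, X = ')' })

Items with dot before ')', with the dot advanced:
  [D → . ) b D] → [D → ) . b D]
Closure adds nothing (no advanced item has the dot before a non-terminal).

GOTO = { [D → ) . b D] }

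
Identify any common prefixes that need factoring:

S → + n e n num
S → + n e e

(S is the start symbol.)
Left-factoring is needed when two productions for the same non-terminal
share a common prefix on the right-hand side.

Productions for S:
  S → + n e n num
  S → + n e e

Found common prefix '+ n e' in productions for S

Answer: Yes, S has productions with common prefix '+ n e'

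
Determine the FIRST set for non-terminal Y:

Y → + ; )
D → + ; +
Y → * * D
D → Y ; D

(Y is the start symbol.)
{ '*', '+' }

To compute FIRST(Y), examine every production with Y on the left-hand side, reading each right-hand side left to right until a non-nullable symbol is reached.

From Y → + ; ):
  - '+' is a terminal: add '+' and stop
From Y → * * D:
  - '*' is a terminal: add '*' and stop

Collecting: FIRST(Y) = { '*', '+' }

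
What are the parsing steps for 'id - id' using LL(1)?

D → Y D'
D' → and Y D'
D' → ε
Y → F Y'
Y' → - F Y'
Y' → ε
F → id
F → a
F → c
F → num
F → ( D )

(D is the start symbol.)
LL(1) parsing maintains a stack (initially the start symbol over $) and the input. At each step: if the stack top is a terminal, match it against the current input token; if it is a non-terminal N, replace it with the RHS of M[N, lookahead] (the unique production whose predict set contains the lookahead).

Stack is shown with the top on the left.

Stack        Input      Action
------------------------------
D $          id - id $  output D → Y D'
Y D' $       id - id $  output Y → F Y'
F Y' D' $    id - id $  output F → id
id Y' D' $   id - id $  match 'id'
Y' D' $      - id $     output Y' → - F Y'
- F Y' D' $  - id $     match '-'
F Y' D' $    id $       output F → id
id Y' D' $   id $       match 'id'
Y' D' $      $          output Y' → ε
D' $         $          output D' → ε
$            $          accept

The string is accepted.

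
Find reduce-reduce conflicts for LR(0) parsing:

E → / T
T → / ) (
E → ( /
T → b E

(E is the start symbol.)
A reduce-reduce conflict occurs when an LR(0) state has two complete items [A → α .] and [B → β .] — both call for a reduction, and with no lookahead the parser cannot choose between them.

Augment with E' → E and build the canonical LR(0) collection (I0 = CLOSURE({[E' → . E]}), then GOTO on every symbol after a dot until no new states appear). It has 11 states:
  I0: { [E → . ( /], [E → . / T], [E' → . E] }  — shift
  I1: { [E → ( . /] }  — shift
  I2: { [E → / . T], [T → . / ) (], [T → . b E] }  — shift
  I3: { [E' → E .] }  — accept
  I4: { [T → / . ) (] }  — shift
  I5: { [E → / T .] }  — reduce
  I6: { [E → . ( /], [E → . / T], [T → b . E] }  — shift
  I7: { [T → b E .] }  — reduce
  I8: { [T → / ) . (] }  — shift
  I9: { [T → / ) ( .] }  — reduce
  I10: { [E → ( / .] }  — reduce

No state contains more than one complete item.

Answer: No reduce-reduce conflicts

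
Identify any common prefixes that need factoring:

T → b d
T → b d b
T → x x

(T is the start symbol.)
Left-factoring is needed when two productions for the same non-terminal
share a common prefix on the right-hand side.

Productions for T:
  T → b d
  T → b d b
  T → x x

Found common prefix 'b d' in productions for T

Answer: Yes, T has productions with common prefix 'b d'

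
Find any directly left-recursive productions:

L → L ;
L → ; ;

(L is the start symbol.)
L → L ;: LEFT RECURSIVE (starts with L)
L → ; ;: starts with ';'

The grammar has direct left recursion on: L.

Answer: Yes, L is left-recursive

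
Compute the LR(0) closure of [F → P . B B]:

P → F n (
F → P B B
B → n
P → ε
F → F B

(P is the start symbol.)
{ [B → . n], [F → P . B B] }

To compute CLOSURE, for each item [A → α.Bβ] where B is a non-terminal, add [B → .γ] for all productions B → γ; repeat for the newly added items until nothing changes.

Start with: [F → P . B B]
  [F → P . B B] has the dot before B: add [B → . n]
No further items can be added.

CLOSURE = { [B → . n], [F → P . B B] }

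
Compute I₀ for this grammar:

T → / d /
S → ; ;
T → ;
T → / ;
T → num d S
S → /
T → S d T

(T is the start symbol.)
{ [S → . /], [S → . ; ;], [T → . / ;], [T → . / d /], [T → . ;], [T → . S d T], [T → . num d S], [T' → . T] }

First, augment the grammar with T' → T
I₀ = CLOSURE({ [T' → . T] }):
  [T' → . T] has the dot before T: add [T → . / d /], [T → . ;], [T → . / ;], [T → . num d S], [T → . S d T]
  [T → . S d T] has the dot before S: add [S → . ; ;], [S → . /]
No further items can be added.

I₀ = { [S → . /], [S → . ; ;], [T → . / ;], [T → . / d /], [T → . ;], [T → . S d T], [T → . num d S], [T' → . T] }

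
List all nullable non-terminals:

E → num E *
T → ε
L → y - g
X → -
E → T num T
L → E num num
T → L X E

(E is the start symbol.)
{ 'T' }

ε-productions: T → ε
So T is immediately nullable.
No further non-terminal can be added: every production for the remaining non-terminals contains a terminal or a non-nullable non-terminal.
Nullable = { 'T' }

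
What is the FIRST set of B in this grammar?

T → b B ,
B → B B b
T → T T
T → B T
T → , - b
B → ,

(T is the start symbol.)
{ ',' }

From B → B B b:
  - B is the symbol being defined: contributes nothing new
    B is not nullable, so stop
From B → ,:
  - ',' is a terminal: add ',' and stop

Collecting: FIRST(B) = { ',' }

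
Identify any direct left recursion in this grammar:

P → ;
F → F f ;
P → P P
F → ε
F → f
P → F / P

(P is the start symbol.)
Yes, F, P are left-recursive

Direct left recursion occurs when N → N α for some non-terminal N (the right-hand side begins with the left-hand side itself).

P → ;: starts with ';'
F → F f ;: LEFT RECURSIVE (starts with F)
P → P P: LEFT RECURSIVE (starts with P)
F → ε: starts with ε
F → f: starts with f
P → F / P: starts with F

The grammar has direct left recursion on: F, P.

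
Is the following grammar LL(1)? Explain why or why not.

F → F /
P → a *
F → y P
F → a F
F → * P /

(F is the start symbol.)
A grammar is LL(1) if for each non-terminal N with multiple productions, the predict sets of those productions are pairwise disjoint, where PREDICT(N → α) = (FIRST(α) \ {ε}) ∪ (FOLLOW(N) if α ⇒* ε).

Relevant sets:
  FIRST(F) = { '*', 'a', 'y' }

For F:
  PREDICT(F → F '/') = { '*', 'a', 'y' }
  PREDICT(F → y P) = { 'y' }
  PREDICT(F → a F) = { 'a' }
  PREDICT(F → '*' P '/') = { '*' }
P has a single production, so nothing to check there.

Conflict found: Predict set conflict for F: { 'y' }
The grammar is NOT LL(1).

Answer: No. Predict set conflict for F: { 'y' }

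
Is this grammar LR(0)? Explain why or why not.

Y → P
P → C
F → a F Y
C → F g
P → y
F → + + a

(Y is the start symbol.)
Yes, the grammar is LR(0)

A grammar is LR(0) if no state in the canonical LR(0) collection has:
  - both a shift item (dot before a terminal) and a complete item (shift-reduce conflict), or
  - two or more complete items (reduce-reduce conflict; the accept item [Y' → Y .] counts as a complete item here).

Augment with Y' → Y and build the canonical LR(0) collection (I0 = CLOSURE({[Y' → . Y]}), then GOTO on every symbol after a dot until no new states appear). It has 13 states:
  I0: { [C → . F g], [F → . + + a], [F → . a F Y], [P → . C], [P → . y], [Y → . P], [Y' → . Y] }  — shift
  I1: { [F → + . + a] }  — shift
  I2: { [P → C .] }  — reduce
  I3: { [C → F . g] }  — shift
  I4: { [Y → P .] }  — reduce
  I5: { [Y' → Y .] }  — accept
  I6: { [F → . + + a], [F → . a F Y], [F → a . F Y] }  — shift
  I7: { [P → y .] }  — reduce
  I8: { [C → . F g], [F → . + + a], [F → . a F Y], [F → a F . Y], [P → . C], [P → . y], [Y → . P] }  — shift
  I9: { [F → a F Y .] }  — reduce
  I10: { [C → F g .] }  — reduce
  I11: { [F → + + . a] }  — shift
  I12: { [F → + + a .] }  — reduce

Every state is either a pure shift/goto state or contains exactly one complete item and nothing to shift — no conflicts. The grammar is LR(0).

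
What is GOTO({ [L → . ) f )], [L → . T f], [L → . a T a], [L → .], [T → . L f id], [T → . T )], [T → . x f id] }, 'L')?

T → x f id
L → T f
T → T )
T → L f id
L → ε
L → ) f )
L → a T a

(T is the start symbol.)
GOTO(I, 'L') = CLOSURE({ [A → αX.β] : [A → α.Xβ] ∈ I, X = 'L' })

Items with dot before 'L', with the dot advanced:
  [T → . L f id] → [T → L . f id]
Closure adds nothing (no advanced item has the dot before a non-terminal).

GOTO = { [T → L . f id] }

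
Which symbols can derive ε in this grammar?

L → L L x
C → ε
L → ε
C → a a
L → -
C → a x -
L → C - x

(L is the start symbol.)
A non-terminal is nullable if it can derive ε (the empty string): either it has an ε-production, or it has a production whose right-hand side consists entirely of nullable non-terminals.

ε-productions: C → ε, L → ε
So C, L are immediately nullable.
Every non-terminal is now nullable.
Nullable = { 'C', 'L' }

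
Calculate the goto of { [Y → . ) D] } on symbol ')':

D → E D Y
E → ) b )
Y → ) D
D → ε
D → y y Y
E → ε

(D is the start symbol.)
{ [D → . E D Y], [D → . y y Y], [D → .], [E → . ) b )], [E → .], [Y → ) . D] }

GOTO(I, ')') = CLOSURE({ [A → αX.β] : [A → α.Xβ] ∈ I, X = ')' })

Items with dot before ')', with the dot advanced:
  [Y → . ) D] → [Y → ) . D]
Closure of the advanced items:
  [Y → ) . D] has the dot before D: add [D → . E D Y], [D → .], [D → . y y Y]
  [D → . E D Y] has the dot before E: add [E → . ) b )], [E → .]

GOTO = { [D → . E D Y], [D → . y y Y], [D → .], [E → . ) b )], [E → .], [Y → ) . D] }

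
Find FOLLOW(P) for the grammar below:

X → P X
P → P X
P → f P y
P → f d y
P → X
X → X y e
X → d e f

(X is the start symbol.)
In X → P X: P is followed by X, add FIRST(X) \ {ε} = { 'd', 'f' }
In P → P X: P is followed by X, add FIRST(X) \ {ε} = { 'd', 'f' }
In P → f P y: P is followed by y, add FIRST(y) \ {ε} = { 'y' }

Taking the union: FOLLOW(P) = { 'd', 'f', 'y' }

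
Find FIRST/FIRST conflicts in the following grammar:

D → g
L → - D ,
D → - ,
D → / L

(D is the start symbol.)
A FIRST/FIRST conflict occurs when two productions N → α and N → β for the same non-terminal have FIRST(α) ∩ FIRST(β) ≠ ∅ (with ε ∈ FIRST of a nullable right-hand side, so two nullable alternatives also conflict).

Productions for D:
  D → g: FIRST = { 'g' }
  D → - ,: FIRST = { '-' }
  D → / L: FIRST = { '/' }
L has only one production, so no FIRST/FIRST conflict is possible there.

All alternatives of each non-terminal have pairwise disjoint FIRST sets.

Answer: No FIRST/FIRST conflicts.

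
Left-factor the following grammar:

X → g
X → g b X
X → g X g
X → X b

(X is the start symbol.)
X → g X'
X' → ε
X' → b X
X' → X g
X → X b

Left-factoring transforms A → αβ₁ | αβ₂ into A → αA' and A' → β₁ | β₂
(α is the longest common prefix among the alternatives). Repeat until
no nonterminal has two alternatives with a common prefix.

Round 1: X has alternatives sharing prefix 'g'. Introduce X': X → g X'
  Add: X' → ε
  Add: X' → b X
  Add: X' → X g

No remaining common prefixes — done.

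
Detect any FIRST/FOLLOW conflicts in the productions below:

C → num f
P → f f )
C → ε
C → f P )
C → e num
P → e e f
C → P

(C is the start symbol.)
No FIRST/FOLLOW conflicts.

A FIRST/FOLLOW conflict occurs when a non-terminal N has a nullable alternative N → β (β ⇒* ε) and another alternative N → α with FIRST(α) ∩ FOLLOW(N) ≠ ∅: on such a lookahead the parser cannot decide between expanding α and letting N vanish via β.

Nullable non-terminals: C.
FIRST sets used below: FIRST(P) = { 'e', 'f' }

C: nullable alternative(s) C → ε; FOLLOW(C) = { $ }
  C → num f: FIRST \ {ε} = { 'num' } — disjoint from FOLLOW(C)
  C → ε: FIRST \ {ε} = { } — this is the only nullable alternative, skip
  C → f P ): FIRST \ {ε} = { 'f' } — disjoint from FOLLOW(C)
  C → e num: FIRST \ {ε} = { 'e' } — disjoint from FOLLOW(C)
  C → P: FIRST \ {ε} = { 'e', 'f' } — disjoint from FOLLOW(C)

P has no nullable alternative, so no FIRST/FOLLOW check is needed there.

No FIRST/FOLLOW conflicts found.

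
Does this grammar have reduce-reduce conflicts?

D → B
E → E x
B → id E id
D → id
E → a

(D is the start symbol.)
No reduce-reduce conflicts

A reduce-reduce conflict occurs when an LR(0) state has two complete items [A → α .] and [B → β .] — both call for a reduction, and with no lookahead the parser cannot choose between them.

Augment with D' → D and build the canonical LR(0) collection (I0 = CLOSURE({[D' → . D]}), then GOTO on every symbol after a dot until no new states appear). It has 8 states:
  I0: { [B → . id E id], [D → . B], [D → . id], [D' → . D] }  — shift
  I1: { [D → B .] }  — reduce
  I2: { [D' → D .] }  — accept
  I3: { [B → id . E id], [D → id .], [E → . E x], [E → . a] }  — shift, reduce
  I4: { [B → id E . id], [E → E . x] }  — shift
  I5: { [E → a .] }  — reduce
  I6: { [B → id E id .] }  — reduce
  I7: { [E → E x .] }  — reduce

No state contains more than one complete item.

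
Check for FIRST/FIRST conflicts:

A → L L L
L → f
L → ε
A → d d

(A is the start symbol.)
FIRST sets of the non-terminals at (or reachable through a nullable prefix from) the front of some alternative:
  FIRST(L) = { 'f', ε }

Productions for A:
  A → L L L: FIRST = { 'f', ε }
  A → d d: FIRST = { 'd' }
Productions for L:
  L → f: FIRST = { 'f' }
  L → ε: FIRST = { ε }

All alternatives of each non-terminal have pairwise disjoint FIRST sets.

Answer: No FIRST/FIRST conflicts.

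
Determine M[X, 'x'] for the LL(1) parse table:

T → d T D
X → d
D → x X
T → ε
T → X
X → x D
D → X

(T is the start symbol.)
To find M[X, 'x'], we find productions for X where 'x' is in the predict set (PREDICT(N → α) = (FIRST(α) \ {ε}) ∪ (FOLLOW(N) if α ⇒* ε)).

X → d: PREDICT = { 'd' }
X → x D: PREDICT = { 'x' }
  'x' is in predict set, so this production goes in M[X, 'x']

M[X, 'x'] = X → x D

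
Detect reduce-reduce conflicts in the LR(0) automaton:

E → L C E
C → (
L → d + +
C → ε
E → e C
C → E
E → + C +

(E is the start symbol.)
A reduce-reduce conflict occurs when an LR(0) state has two complete items [A → α .] and [B → β .] — both call for a reduction, and with no lookahead the parser cannot choose between them.

Augment with E' → E and build the canonical LR(0) collection (I0 = CLOSURE({[E' → . E]}), then GOTO on every symbol after a dot until no new states appear). It has 15 states:
  I0: { [E → . + C +], [E → . L C E], [E → . e C], [E' → . E], [L → . d + +] }  — shift
  I1: { [C → . (], [C → . E], [C → .], [E → + . C +], [E → . + C +], [E → . L C E], [E → . e C], [L → . d + +] }  — shift, reduce
  I2: { [E' → E .] }  — accept
  I3: { [C → . (], [C → . E], [C → .], [E → . + C +], [E → . L C E], [E → . e C], [E → L . C E], [L → . d + +] }  — shift, reduce
  I4: { [L → d . + +] }  — shift
  I5: { [C → . (], [C → . E], [C → .], [E → . + C +], [E → . L C E], [E → . e C], [E → e . C], [L → . d + +] }  — shift, reduce
  I6: { [C → ( .] }  — reduce
  I7: { [E → e C .] }  — reduce
  I8: { [C → E .] }  — reduce
  I9: { [L → d + . +] }  — shift
  I10: { [L → d + + .] }  — reduce
  I11: { [E → . + C +], [E → . L C E], [E → . e C], [E → L C . E], [L → . d + +] }  — shift
  I12: { [E → L C E .] }  — reduce
  I13: { [E → + C . +] }  — shift
  I14: { [E → + C + .] }  — reduce

No state contains more than one complete item.

Answer: No reduce-reduce conflicts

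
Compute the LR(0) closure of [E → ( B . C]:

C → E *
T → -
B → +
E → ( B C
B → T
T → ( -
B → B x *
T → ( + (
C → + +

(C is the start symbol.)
{ [C → . + +], [C → . E *], [E → ( B . C], [E → . ( B C] }

To compute CLOSURE, for each item [A → α.Bβ] where B is a non-terminal, add [B → .γ] for all productions B → γ; repeat for the newly added items until nothing changes.

Start with: [E → ( B . C]
  [E → ( B . C] has the dot before C: add [C → . E *], [C → . + +]
  [C → . E *] has the dot before E: add [E → . ( B C]
No further items can be added.

CLOSURE = { [C → . + +], [C → . E *], [E → ( B . C], [E → . ( B C] }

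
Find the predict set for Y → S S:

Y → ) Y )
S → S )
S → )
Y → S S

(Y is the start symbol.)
{ ')' }

PREDICT(Y → S S) = (FIRST(RHS) \ {ε}) ∪ (FOLLOW(Y) if ε ∈ FIRST(RHS), i.e. RHS ⇒* ε)
FIRST(S) = { ')' }
FIRST(S S) = { ')' }
ε ∉ FIRST(S S), so FOLLOW(Y) is not added.
PREDICT(Y → S S) = { ')' }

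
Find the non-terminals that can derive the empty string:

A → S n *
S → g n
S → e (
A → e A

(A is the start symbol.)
None

A non-terminal is nullable if it can derive ε (the empty string): either it has an ε-production, or it has a production whose right-hand side consists entirely of nullable non-terminals.

There are no ε-productions, so no non-terminal can derive ε.
No non-terminals are nullable.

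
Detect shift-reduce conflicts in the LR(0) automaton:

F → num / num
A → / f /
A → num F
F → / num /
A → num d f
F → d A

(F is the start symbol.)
No shift-reduce conflicts

A shift-reduce conflict occurs when an LR(0) state has both:
  - a complete (reduce) item [A → α .] (dot at the end), and
  - a shift item [B → β . c γ] (dot before a terminal).

Augment with F' → F and build the canonical LR(0) collection (I0 = CLOSURE({[F' → . F]}), then GOTO on every symbol after a dot until no new states appear). It has 17 states:
  I0: { [F → . / num /], [F → . d A], [F → . num / num], [F' → . F] }  — shift
  I1: { [F → / . num /] }  — shift
  I2: { [F' → F .] }  — accept
  I3: { [A → . / f /], [A → . num F], [A → . num d f], [F → d . A] }  — shift
  I4: { [F → num . / num] }  — shift
  I5: { [F → num / . num] }  — shift
  I6: { [F → num / num .] }  — reduce
  I7: { [A → / . f /] }  — shift
  I8: { [F → d A .] }  — reduce
  I9: { [A → num . F], [A → num . d f], [F → . / num /], [F → . d A], [F → . num / num] }  — shift
  I10: { [A → num F .] }  — reduce
  I11: { [A → . / f /], [A → . num F], [A → . num d f], [A → num d . f], [F → d . A] }  — shift
  I12: { [A → num d f .] }  — reduce
  I13: { [A → / f . /] }  — shift
  I14: { [A → / f / .] }  — reduce
  I15: { [F → / num . /] }  — shift
  I16: { [F → / num / .] }  — reduce

No state contains both a complete item and a shift item.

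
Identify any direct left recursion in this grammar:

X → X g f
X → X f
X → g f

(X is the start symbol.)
X → X g f: LEFT RECURSIVE (starts with X)
X → X f: LEFT RECURSIVE (starts with X)
X → g f: starts with g

The grammar has direct left recursion on: X.

Answer: Yes, X is left-recursive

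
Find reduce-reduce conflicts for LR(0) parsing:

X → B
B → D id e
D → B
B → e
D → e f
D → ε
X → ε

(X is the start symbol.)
Augment with X' → X and build the canonical LR(0) collection (I0 = CLOSURE({[X' → . X]}), then GOTO on every symbol after a dot until no new states appear). It has 8 states:
  I0: { [B → . D id e], [B → . e], [D → . B], [D → . e f], [D → .], [X → . B], [X → .], [X' → . X] }  — shift, 2 reduces
  I1: { [D → B .], [X → B .] }  — 2 reduces
  I2: { [B → D . id e] }  — shift
  I3: { [X' → X .] }  — accept
  I4: { [B → e .], [D → e . f] }  — shift, reduce
  I5: { [D → e f .] }  — reduce
  I6: { [B → D id . e] }  — shift
  I7: { [B → D id e .] }  — reduce

I0 contains complete items [D → .], [X → .] — reduce-reduce conflict.
I1 contains complete items [D → B .], [X → B .] — reduce-reduce conflict.

Answer: Yes — I0: [D → .] vs [X → .]; I1: [D → B .] vs [X → B .]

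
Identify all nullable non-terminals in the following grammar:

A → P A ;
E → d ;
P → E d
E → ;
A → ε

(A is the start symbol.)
A non-terminal is nullable if it can derive ε (the empty string): either it has an ε-production, or it has a production whose right-hand side consists entirely of nullable non-terminals.

ε-productions: A → ε
So A is immediately nullable.
No further non-terminal can be added: every production for the remaining non-terminals contains a terminal or a non-nullable non-terminal.
Nullable = { 'A' }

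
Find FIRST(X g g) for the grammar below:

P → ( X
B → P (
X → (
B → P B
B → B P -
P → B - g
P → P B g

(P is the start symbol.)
FIRST sets of the non-terminals involved (from the grammar, by fixed-point iteration):
  FIRST(X) = { '(' }

To compute FIRST(X g g), process the symbols left to right:
Symbol X is a non-terminal. Add FIRST(X) \ {ε} = { '(' }
X is not nullable (ε ∉ FIRST(X)), so stop here.
FIRST(X g g) = { '(' }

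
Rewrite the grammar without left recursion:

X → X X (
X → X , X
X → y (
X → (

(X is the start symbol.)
X → y ( X'
X → ( X'
X' → X ( X'
X' → , X X'
X' → ε

X is directly left-recursive. The standard transformation for
  A → A α₁ | ... | A α_m | β₁ | ... | β_n
is
  A  → β₁ A' | ... | β_n A'
  A' → α₁ A' | ... | α_m A' | ε

X → y ( becomes X → y ( X'
X → ( becomes X → ( X'
X → X X ( becomes X' → X ( X'
X → X , X becomes X' → , X X'
Add X' → ε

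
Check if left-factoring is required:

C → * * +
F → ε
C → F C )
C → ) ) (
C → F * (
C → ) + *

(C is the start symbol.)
Left-factoring is needed when two productions for the same non-terminal
share a common prefix on the right-hand side.

Productions for C:
  C → * * +
  C → F C )
  C → ) ) (
  C → F * (
  C → ) + *

Found common prefix 'F' in productions for C
Found common prefix ')' in productions for C

Answer: Yes, C has productions with common prefix 'F'; C has productions with common prefix ')'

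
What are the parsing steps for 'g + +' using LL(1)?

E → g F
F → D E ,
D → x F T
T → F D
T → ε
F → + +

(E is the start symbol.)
LL(1) parsing maintains a stack (initially the start symbol over $) and the input. At each step: if the stack top is a terminal, match it against the current input token; if it is a non-terminal N, replace it with the RHS of M[N, lookahead] (the unique production whose predict set contains the lookahead).

Stack is shown with the top on the left.

Stack  Input    Action
----------------------
E $    g + + $  output E → g F
g F $  g + + $  match 'g'
F $    + + $    output F → + +
+ + $  + + $    match '+'
+ $    + $      match '+'
$      $        accept

The string is accepted.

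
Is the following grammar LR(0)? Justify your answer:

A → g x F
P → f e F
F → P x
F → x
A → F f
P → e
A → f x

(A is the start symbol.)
Yes, the grammar is LR(0)

Augment with A' → A and build the canonical LR(0) collection (I0 = CLOSURE({[A' → . A]}), then GOTO on every symbol after a dot until no new states appear). It has 16 states:
  I0: { [A → . F f], [A → . f x], [A → . g x F], [A' → . A], [F → . P x], [F → . x], [P → . e], [P → . f e F] }  — shift
  I1: { [A' → A .] }  — accept
  I2: { [A → F . f] }  — shift
  I3: { [F → P . x] }  — shift
  I4: { [P → e .] }  — reduce
  I5: { [A → f . x], [P → f . e F] }  — shift
  I6: { [A → g . x F] }  — shift
  I7: { [F → x .] }  — reduce
  I8: { [A → g x . F], [F → . P x], [F → . x], [P → . e], [P → . f e F] }  — shift
  I9: { [A → g x F .] }  — reduce
  I10: { [P → f . e F] }  — shift
  I11: { [F → . P x], [F → . x], [P → . e], [P → . f e F], [P → f e . F] }  — shift
  I12: { [P → f e F .] }  — reduce
  I13: { [A → f x .] }  — reduce
  I14: { [F → P x .] }  — reduce
  I15: { [A → F f .] }  — reduce

Every state is either a pure shift/goto state or contains exactly one complete item and nothing to shift — no conflicts. The grammar is LR(0).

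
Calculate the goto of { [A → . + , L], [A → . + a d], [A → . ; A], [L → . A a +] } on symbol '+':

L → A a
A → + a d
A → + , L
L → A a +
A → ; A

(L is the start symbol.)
{ [A → + . , L], [A → + . a d] }

GOTO(I, '+') = CLOSURE({ [A → αX.β] : [A → α.Xβ] ∈ I, X = '+' })

Items with dot before '+', with the dot advanced:
  [A → . + , L] → [A → + . , L]
  [A → . + a d] → [A → + . a d]
Closure adds nothing (no advanced item has the dot before a non-terminal).

GOTO = { [A → + . , L], [A → + . a d] }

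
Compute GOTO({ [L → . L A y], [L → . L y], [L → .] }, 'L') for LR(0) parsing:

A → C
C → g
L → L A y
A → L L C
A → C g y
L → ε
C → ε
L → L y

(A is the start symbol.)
{ [A → . C g y], [A → . C], [A → . L L C], [C → . g], [C → .], [L → . L A y], [L → . L y], [L → .], [L → L . A y], [L → L . y] }

GOTO(I, 'L') = CLOSURE({ [A → αX.β] : [A → α.Xβ] ∈ I, X = 'L' })

Items with dot before 'L', with the dot advanced:
  [L → . L A y] → [L → L . A y]
  [L → . L y] → [L → L . y]
Closure of the advanced items:
  [L → L . A y] has the dot before A: add [A → . C], [A → . L L C], [A → . C g y]
  [A → . C] has the dot before C: add [C → . g], [C → .]
  [A → . L L C] has the dot before L: add [L → . L A y], [L → .], [L → . L y]

GOTO = { [A → . C g y], [A → . C], [A → . L L C], [C → . g], [C → .], [L → . L A y], [L → . L y], [L → .], [L → L . A y], [L → L . y] }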